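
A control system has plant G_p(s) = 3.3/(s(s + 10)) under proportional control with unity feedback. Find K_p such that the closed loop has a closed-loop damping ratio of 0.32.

K_p = 74

Closed-loop characteristic equation: s² + 10s + K_p·3.3 = 0.
So ω_n = √(3.3K_p) and 2ζω_n = 10, giving ζ = 10/(2√(3.3K_p)).
Setting ζ = 0.32: √(3.3K_p) = 10/(2·0.32) = 15.62, so K_p = 244.1/3.3 = 74.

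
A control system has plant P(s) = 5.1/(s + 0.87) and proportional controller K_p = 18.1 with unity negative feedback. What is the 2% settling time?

Closed-loop transfer function: T(s) = K_p·P(s)/(1 + K_p·P(s)) = 92.31/(s + 0.87 + 92.31) = 92.31/(s + 93.18).
Time constant τ = 1/93.18 = 0.01073 s, so the 2% settling time is about 4τ = 0.0429 s.

T_s ≈ 0.0429 s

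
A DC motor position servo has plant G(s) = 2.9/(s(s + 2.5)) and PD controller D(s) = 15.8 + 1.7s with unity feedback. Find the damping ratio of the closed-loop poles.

Forward path: (15.8 + 1.7s)·2.9/(s(s+2.5)). The closed-loop characteristic equation is s² + (2.5 + 2.9·1.7)s + 2.9·15.8 = 0.
That is s² + 7.43s + 45.82 = 0, so ω_n = 6.769 rad/s and ζ = 7.43/(2·6.769) = 0.5488.

ζ = 0.549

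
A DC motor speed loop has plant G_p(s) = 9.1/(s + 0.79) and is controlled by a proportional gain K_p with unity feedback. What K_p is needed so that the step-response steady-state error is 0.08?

For a type-0 loop with proportional control, e_ss = 1/(1 + K_p·G_p(0)).
G_p(0) = 11.52. Require 1/(1 + K_p·11.52) = 0.08, so 1 + 11.52·K_p = 12.5.
K_p = (12.5 − 1)/11.52 = 0.998.

K_p = 0.998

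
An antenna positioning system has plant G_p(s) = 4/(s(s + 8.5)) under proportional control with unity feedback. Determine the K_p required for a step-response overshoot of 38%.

From %OS = 100·exp(−πζ/√(1−ζ²)) = 38%, ζ = −ln(0.38)/√(π²+ln²(0.38)) = 0.2943.
Characteristic equation s² + 8.5s + 4K_p = 0 gives ζ = 8.5/(2√(4K_p)).
Setting ζ = 0.2943: √(4K_p) = 8.5/(2·0.2943) = 14.44, so K_p = 208.5/4 = 52.1.

K_p = 52.1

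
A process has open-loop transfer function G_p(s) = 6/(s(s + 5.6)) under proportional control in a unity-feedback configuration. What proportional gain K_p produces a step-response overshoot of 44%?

K_p = 20.4

From %OS = 100·exp(−πζ/√(1−ζ²)) = 44%, ζ = −ln(0.44)/√(π²+ln²(0.44)) = 0.2528.
Characteristic equation s² + 5.6s + 6K_p = 0 gives ζ = 5.6/(2√(6K_p)).
Setting ζ = 0.2528: √(6K_p) = 5.6/(2·0.2528) = 11.07, so K_p = 122.6/6 = 20.4.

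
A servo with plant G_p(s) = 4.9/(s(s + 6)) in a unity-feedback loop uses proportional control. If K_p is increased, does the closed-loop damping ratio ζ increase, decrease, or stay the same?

ζ = 6/(2√(4.9K_p)); increasing K_p raises the denominator, so ζ falls.

decrease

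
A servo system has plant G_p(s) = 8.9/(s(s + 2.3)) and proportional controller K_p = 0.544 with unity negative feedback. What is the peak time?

T_p = 1.67 s

From 1 + K_pG_p(s) = 0: s² + 2.3s + 4.842 = 0 ⇒ ω_n = 2.2, ζ = 0.5226.
Damped frequency ω_d = ω_n√(1−ζ²) = 1.876 rad/s, so peak time T_p = π/ω_d = 1.67 s.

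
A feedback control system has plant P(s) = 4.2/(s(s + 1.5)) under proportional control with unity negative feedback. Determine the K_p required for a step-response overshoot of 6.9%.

From %OS = 100·exp(−πζ/√(1−ζ²)) = 6.9%, ζ = −ln(0.069)/√(π²+ln²(0.069)) = 0.6481.
Characteristic equation s² + 1.5s + 4.2K_p = 0 gives ζ = 1.5/(2√(4.2K_p)).
Setting ζ = 0.6481: √(4.2K_p) = 1.5/(2·0.6481) = 1.157, so K_p = 1.339/4.2 = 0.319.

K_p = 0.319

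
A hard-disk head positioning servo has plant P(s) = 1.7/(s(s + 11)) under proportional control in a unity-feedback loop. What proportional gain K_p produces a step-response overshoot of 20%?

From %OS = 100·exp(−πζ/√(1−ζ²)) = 20%, ζ = −ln(0.2)/√(π²+ln²(0.2)) = 0.4559.
Characteristic equation s² + 11s + 1.7K_p = 0 gives ζ = 11/(2√(1.7K_p)).
Setting ζ = 0.4559: √(1.7K_p) = 11/(2·0.4559) = 12.06, so K_p = 145.5/1.7 = 85.6.

K_p = 85.6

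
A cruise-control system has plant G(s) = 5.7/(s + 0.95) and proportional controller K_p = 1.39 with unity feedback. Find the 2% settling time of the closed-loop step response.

Closed-loop transfer function: T(s) = K_p·G(s)/(1 + K_p·G(s)) = 7.923/(s + 0.95 + 7.923) = 7.923/(s + 8.873).
Time constant τ = 1/8.873 = 0.1127 s, so the 2% settling time is about 4τ = 0.451 s.

T_s ≈ 0.451 s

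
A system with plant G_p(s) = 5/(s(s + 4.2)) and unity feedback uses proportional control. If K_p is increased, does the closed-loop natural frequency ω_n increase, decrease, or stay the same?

increase

ω_n = √(5·K_p), which grows with K_p.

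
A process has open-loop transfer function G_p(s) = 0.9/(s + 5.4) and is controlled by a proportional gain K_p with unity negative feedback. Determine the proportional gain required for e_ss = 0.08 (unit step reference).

K_p = 69

For a type-0 loop with proportional control, e_ss = 1/(1 + K_p·G_p(0)).
G_p(0) = 0.1667. Require 1/(1 + K_p·0.1667) = 0.08, so 1 + 0.1667·K_p = 12.5.
K_p = (12.5 − 1)/0.1667 = 69.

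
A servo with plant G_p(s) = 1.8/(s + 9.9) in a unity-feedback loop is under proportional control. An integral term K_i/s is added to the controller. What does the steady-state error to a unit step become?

0

Adding integral action puts a pole at s = 0 in the forward path, raising the system type to 1; a type-1 loop has zero steady-state error to a step.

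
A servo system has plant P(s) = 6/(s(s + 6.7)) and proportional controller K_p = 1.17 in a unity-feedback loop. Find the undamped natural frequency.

With unity feedback the closed-loop characteristic equation is s² + 6.7s + 1.17·6 = s² + 6.7s + 7.02 = 0.
So ω_n² = 7.02 ⇒ ω_n = 2.65 rad/s, and ζ = 6.7/(2ω_n) = 1.26.

ω_n = 2.65 rad/s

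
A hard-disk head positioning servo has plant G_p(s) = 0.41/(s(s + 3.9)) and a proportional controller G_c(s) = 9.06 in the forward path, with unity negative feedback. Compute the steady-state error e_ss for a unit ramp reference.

The loop has one pole at the origin (type 1). Velocity error constant K_v = lim_{s→0} s·G_c(s)G_p(s) = 9.06·0.41/3.9 = 0.9525.
Steady-state error to a unit ramp: e_ss = 1/K_v = 1.05.

1.05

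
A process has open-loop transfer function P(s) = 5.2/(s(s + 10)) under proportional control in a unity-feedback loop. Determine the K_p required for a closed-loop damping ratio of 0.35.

K_p = 39.2

Closed-loop characteristic equation: s² + 10s + K_p·5.2 = 0.
So ω_n = √(5.2K_p) and 2ζω_n = 10, giving ζ = 10/(2√(5.2K_p)).
Setting ζ = 0.35: √(5.2K_p) = 10/(2·0.35) = 14.29, so K_p = 204.1/5.2 = 39.2.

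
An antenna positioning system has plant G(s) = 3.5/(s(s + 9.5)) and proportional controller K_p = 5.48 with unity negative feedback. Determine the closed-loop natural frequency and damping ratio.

With unity feedback the closed-loop characteristic equation is s² + 9.5s + 5.48·3.5 = s² + 9.5s + 19.18 = 0.
Matching s² + 2ζω_n s + ω_n²: ω_n = √19.18 = 4.379 rad/s and 2ζω_n = 9.5, so ζ = 9.5/(2·4.379) = 1.08.

ω_n = 4.38 rad/s, ζ = 1.08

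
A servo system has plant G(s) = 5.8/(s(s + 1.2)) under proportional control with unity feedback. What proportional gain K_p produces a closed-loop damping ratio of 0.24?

Closed-loop characteristic equation: s² + 1.2s + K_p·5.8 = 0.
So ω_n = √(5.8K_p) and 2ζω_n = 1.2, giving ζ = 1.2/(2√(5.8K_p)).
Setting ζ = 0.24: √(5.8K_p) = 1.2/(2·0.24) = 2.5, so K_p = 6.25/5.8 = 1.08.

K_p = 1.08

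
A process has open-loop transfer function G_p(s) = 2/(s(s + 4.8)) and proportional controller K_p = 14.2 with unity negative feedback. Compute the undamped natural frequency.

ω_n = 5.33 rad/s

The closed-loop denominator is s(s+4.8) + 14.2·2 = s² + 4.8s + 28.4.
Matching s² + 2ζω_n s + ω_n²: ω_n = √28.4 = 5.329 rad/s and 2ζω_n = 4.8, so ζ = 4.8/(2·5.329) = 0.45.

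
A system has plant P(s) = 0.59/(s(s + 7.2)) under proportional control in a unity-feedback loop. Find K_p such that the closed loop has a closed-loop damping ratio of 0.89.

K_p = 27.7

Closed-loop characteristic equation: s² + 7.2s + K_p·0.59 = 0.
So ω_n = √(0.59K_p) and 2ζω_n = 7.2, giving ζ = 7.2/(2√(0.59K_p)).
Setting ζ = 0.89: √(0.59K_p) = 7.2/(2·0.89) = 4.045, so K_p = 16.36/0.59 = 27.7.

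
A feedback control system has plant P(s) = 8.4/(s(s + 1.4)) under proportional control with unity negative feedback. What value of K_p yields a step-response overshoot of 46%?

From %OS = 100·exp(−πζ/√(1−ζ²)) = 46%, ζ = −ln(0.46)/√(π²+ln²(0.46)) = 0.24.
Characteristic equation s² + 1.4s + 8.4K_p = 0 gives ζ = 1.4/(2√(8.4K_p)).
Setting ζ = 0.24: √(8.4K_p) = 1.4/(2·0.24) = 2.917, so K_p = 8.51/8.4 = 1.01.

K_p = 1.01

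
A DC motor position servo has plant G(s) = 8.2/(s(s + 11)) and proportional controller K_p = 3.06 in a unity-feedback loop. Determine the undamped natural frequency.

ω_n = 5.01 rad/s

The closed-loop denominator is s(s+11) + 3.06·8.2 = s² + 11s + 25.09.
Matching s² + 2ζω_n s + ω_n²: ω_n = √25.09 = 5.009 rad/s and 2ζω_n = 11, so ζ = 11/(2·5.009) = 1.1.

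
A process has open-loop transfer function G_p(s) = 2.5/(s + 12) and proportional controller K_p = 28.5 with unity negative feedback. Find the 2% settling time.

T_s ≈ 0.048 s

Closed-loop transfer function: T(s) = K_p·G_p(s)/(1 + K_p·G_p(s)) = 71.25/(s + 12 + 71.25) = 71.25/(s + 83.25).
Time constant τ = 1/83.25 = 0.01201 s, so the 2% settling time is about 4τ = 0.048 s.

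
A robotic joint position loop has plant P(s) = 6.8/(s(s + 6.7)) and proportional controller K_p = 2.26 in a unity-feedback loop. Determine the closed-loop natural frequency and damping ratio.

The closed-loop denominator is s(s+6.7) + 2.26·6.8 = s² + 6.7s + 15.37.
Matching s² + 2ζω_n s + ω_n²: ω_n = √15.37 = 3.92 rad/s and 2ζω_n = 6.7, so ζ = 6.7/(2·3.92) = 0.855.

ω_n = 3.92 rad/s, ζ = 0.855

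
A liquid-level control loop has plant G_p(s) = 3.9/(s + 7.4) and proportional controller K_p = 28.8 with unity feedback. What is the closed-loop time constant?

τ = 0.00835 s

Closed-loop transfer function: T(s) = K_p·G_p(s)/(1 + K_p·G_p(s)) = 112.3/(s + 7.4 + 112.3) = 112.3/(s + 119.7).
Time constant τ = 1/119.7 = 0.00835 s.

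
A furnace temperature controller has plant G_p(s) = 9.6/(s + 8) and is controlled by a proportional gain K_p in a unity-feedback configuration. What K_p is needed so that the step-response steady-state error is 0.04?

For a type-0 loop with proportional control, e_ss = 1/(1 + K_p·G_p(0)).
G_p(0) = 1.2. Require 1/(1 + K_p·1.2) = 0.04, so 1 + 1.2·K_p = 25.
K_p = (25 − 1)/1.2 = 20.

K_p = 20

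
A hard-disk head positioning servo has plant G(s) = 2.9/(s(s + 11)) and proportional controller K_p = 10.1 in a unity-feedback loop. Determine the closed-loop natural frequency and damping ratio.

With unity feedback the closed-loop characteristic equation is s² + 11s + 10.1·2.9 = s² + 11s + 29.29 = 0.
So ω_n² = 29.29 ⇒ ω_n = 5.412 rad/s, and ζ = 11/(2ω_n) = 1.02.

ω_n = 5.41 rad/s, ζ = 1.02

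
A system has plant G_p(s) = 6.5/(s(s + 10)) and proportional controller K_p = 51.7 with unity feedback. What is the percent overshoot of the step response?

41%

Closed-loop characteristic equation: s² + 10s + 336.1 = 0, so ω_n = 18.33 rad/s and ζ = 10/(2·18.33) = 0.2728.
%OS = 100·exp(−πζ/√(1−ζ²)) = 100·exp(−π·0.2728/√0.9256) = 41%.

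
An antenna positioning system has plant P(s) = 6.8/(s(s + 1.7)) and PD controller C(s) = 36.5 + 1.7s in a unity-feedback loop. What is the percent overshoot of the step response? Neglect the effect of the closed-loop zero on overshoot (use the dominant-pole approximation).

Forward path: (36.5 + 1.7s)·6.8/(s(s+1.7)). The closed-loop characteristic equation is s² + (1.7 + 6.8·1.7)s + 6.8·36.5 = 0.
That is s² + 13.26s + 248.2 = 0, so ω_n = 15.75 rad/s and ζ = 13.26/(2·15.75) = 0.4208.
%OS = 100·exp(−πζ/√(1−ζ²)) = 23.3%.

23.3%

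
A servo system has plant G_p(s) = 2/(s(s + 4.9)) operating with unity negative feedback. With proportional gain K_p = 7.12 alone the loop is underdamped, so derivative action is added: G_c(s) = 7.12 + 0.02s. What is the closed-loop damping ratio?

ζ = 0.655

Forward path: (7.12 + 0.02s)·2/(s(s+4.9)). The closed-loop characteristic equation is s² + (4.9 + 2·0.02)s + 2·7.12 = 0.
That is s² + 4.94s + 14.24 = 0, so ω_n = 3.774 rad/s and ζ = 4.94/(2·3.774) = 0.6545.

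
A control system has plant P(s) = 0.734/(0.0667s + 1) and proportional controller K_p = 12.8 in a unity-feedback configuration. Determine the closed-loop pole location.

s = -155.9

Closed loop: T(s) = K_p·P/(1+K_p·P) = 9.395/(0.0667s + 1 + 9.395), with pole at s = −(1 + 9.395)/0.0667 = −155.9.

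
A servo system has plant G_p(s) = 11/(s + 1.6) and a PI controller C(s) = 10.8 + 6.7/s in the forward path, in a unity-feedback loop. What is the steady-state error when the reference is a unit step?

0

The open loop C(s)G_p(s) has a pole at the origin (type 1), so the static position error constant is infinite and e_ss = 1/(1+∞) = 0.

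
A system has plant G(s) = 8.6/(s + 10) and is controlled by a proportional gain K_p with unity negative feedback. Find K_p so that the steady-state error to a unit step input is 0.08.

For a type-0 loop with proportional control, e_ss = 1/(1 + K_p·G(0)).
G(0) = 0.86. Require 1/(1 + K_p·0.86) = 0.08, so 1 + 0.86·K_p = 12.5.
K_p = (12.5 − 1)/0.86 = 13.4.

K_p = 13.4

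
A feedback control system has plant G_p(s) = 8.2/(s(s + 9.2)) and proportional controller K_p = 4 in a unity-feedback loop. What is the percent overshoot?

1.45%

From 1 + K_pG_p(s) = 0: s² + 9.2s + 32.8 = 0 ⇒ ω_n = 5.727, ζ = 0.8032.
%OS = 100·exp(−πζ/√(1−ζ²)) = 100·exp(−π·0.8032/√0.3549) = 1.45%.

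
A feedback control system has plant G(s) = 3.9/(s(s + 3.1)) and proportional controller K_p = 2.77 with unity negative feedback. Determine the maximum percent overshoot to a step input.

Closed-loop characteristic equation: s² + 3.1s + 10.8 = 0, so ω_n = 3.287 rad/s and ζ = 3.1/(2·3.287) = 0.4716.
%OS = 100·exp(−πζ/√(1−ζ²)) = 100·exp(−π·0.4716/√0.7776) = 18.6%.

18.6%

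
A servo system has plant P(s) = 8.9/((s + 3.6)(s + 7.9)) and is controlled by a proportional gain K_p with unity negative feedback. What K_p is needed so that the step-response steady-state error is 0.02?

K_p = 157

Steady-state error for a unit step on this type-0 loop is 1/(1 + K_p·P(0)).
P(0) = 0.3129. Require 1/(1 + K_p·0.3129) = 0.02, so 1 + 0.3129·K_p = 50.
K_p = (50 − 1)/0.3129 = 157.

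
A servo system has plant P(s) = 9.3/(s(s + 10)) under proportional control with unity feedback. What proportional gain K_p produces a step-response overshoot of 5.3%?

From %OS = 100·exp(−πζ/√(1−ζ²)) = 5.3%, ζ = −ln(0.053)/√(π²+ln²(0.053)) = 0.683.
Characteristic equation s² + 10s + 9.3K_p = 0 gives ζ = 10/(2√(9.3K_p)).
Setting ζ = 0.683: √(9.3K_p) = 10/(2·0.683) = 7.321, so K_p = 53.6/9.3 = 5.76.

K_p = 5.76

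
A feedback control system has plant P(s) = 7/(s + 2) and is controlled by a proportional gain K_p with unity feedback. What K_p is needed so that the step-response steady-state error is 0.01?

K_p = 28.3

The loop is type 0, so e_ss(step) = 1/(1 + K_pos) with K_pos = K_p·P(0).
P(0) = 3.5. Require 1/(1 + K_p·3.5) = 0.01, so 1 + 3.5·K_p = 100.
K_p = (100 − 1)/3.5 = 28.3.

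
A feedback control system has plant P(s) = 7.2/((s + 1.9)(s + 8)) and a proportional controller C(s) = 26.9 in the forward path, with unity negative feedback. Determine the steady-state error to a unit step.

0.0728

The loop is type 0. Static position error constant K_pos = C(0)·P(0) = 26.9·0.4737 = 12.74.
Steady-state error to a unit step: e_ss = 1/(1+K_pos) = 1/13.74 = 0.0728.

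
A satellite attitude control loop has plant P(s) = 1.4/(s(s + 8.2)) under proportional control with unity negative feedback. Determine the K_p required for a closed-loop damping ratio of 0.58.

K_p = 35.7

Closed-loop characteristic equation: s² + 8.2s + K_p·1.4 = 0.
So ω_n = √(1.4K_p) and 2ζω_n = 8.2, giving ζ = 8.2/(2√(1.4K_p)).
Setting ζ = 0.58: √(1.4K_p) = 8.2/(2·0.58) = 7.069, so K_p = 49.97/1.4 = 35.7.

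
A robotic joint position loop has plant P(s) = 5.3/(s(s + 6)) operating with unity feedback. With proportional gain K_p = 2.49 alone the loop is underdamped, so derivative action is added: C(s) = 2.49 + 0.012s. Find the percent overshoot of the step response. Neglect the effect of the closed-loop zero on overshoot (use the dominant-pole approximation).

Forward path: (2.49 + 0.012s)·5.3/(s(s+6)). The closed-loop characteristic equation is s² + (6 + 5.3·0.012)s + 5.3·2.49 = 0.
That is s² + 6.064s + 13.2 = 0, so ω_n = 3.633 rad/s and ζ = 6.064/(2·3.633) = 0.8346.
%OS = 100·exp(−πζ/√(1−ζ²)) = 0.857%.

0.857%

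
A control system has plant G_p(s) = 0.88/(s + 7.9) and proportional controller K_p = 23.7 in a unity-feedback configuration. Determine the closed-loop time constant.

Closed-loop transfer function: T(s) = K_p·G_p(s)/(1 + K_p·G_p(s)) = 20.86/(s + 7.9 + 20.86) = 20.86/(s + 28.76).
Time constant τ = 1/28.76 = 0.0348 s.

τ = 0.0348 s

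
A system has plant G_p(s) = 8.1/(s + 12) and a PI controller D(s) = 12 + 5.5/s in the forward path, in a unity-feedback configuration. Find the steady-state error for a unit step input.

0

The open loop D(s)G_p(s) has a pole at the origin (type 1), so the static position error constant is infinite and e_ss = 1/(1+∞) = 0.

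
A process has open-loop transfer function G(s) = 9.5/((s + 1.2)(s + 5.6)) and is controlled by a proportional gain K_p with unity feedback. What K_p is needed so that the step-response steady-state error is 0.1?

Steady-state error for a unit step on this type-0 loop is 1/(1 + K_p·G(0)).
G(0) = 1.414. Require 1/(1 + K_p·1.414) = 0.1, so 1 + 1.414·K_p = 10.
K_p = (10 − 1)/1.414 = 6.37.

K_p = 6.37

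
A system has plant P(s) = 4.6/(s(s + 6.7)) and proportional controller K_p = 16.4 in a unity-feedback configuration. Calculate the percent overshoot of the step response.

26.9%

The closed-loop denominator s² + 6.7s + 75.44 gives ω_n = √75.44 = 8.686 and ζ = 6.7/(2ω_n) = 0.3857.
%OS = 100·exp(−πζ/√(1−ζ²)) = 100·exp(−π·0.3857/√0.8512) = 26.9%.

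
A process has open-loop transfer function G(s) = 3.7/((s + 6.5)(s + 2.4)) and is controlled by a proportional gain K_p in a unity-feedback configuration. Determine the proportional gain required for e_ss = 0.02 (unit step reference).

K_p = 207

For a type-0 loop with proportional control, e_ss = 1/(1 + K_p·G(0)).
G(0) = 0.2372. Require 1/(1 + K_p·0.2372) = 0.02, so 1 + 0.2372·K_p = 50.
K_p = (50 − 1)/0.2372 = 207.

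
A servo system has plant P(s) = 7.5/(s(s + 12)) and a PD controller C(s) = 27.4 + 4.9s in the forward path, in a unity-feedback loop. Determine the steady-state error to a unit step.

The open loop C(s)P(s) has a pole at the origin (type 1), so the static position error constant is infinite and e_ss = 1/(1+∞) = 0.

0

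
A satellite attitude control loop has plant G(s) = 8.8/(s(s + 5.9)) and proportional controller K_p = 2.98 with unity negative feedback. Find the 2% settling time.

T_s ≈ 1.36 s

Closed-loop characteristic equation: s² + 5.9s + 26.22 = 0, so ω_n = 5.121 rad/s and ζ = 5.9/(2·5.121) = 0.5761.
2% settling time T_s ≈ 4/(ζω_n) = 4/2.95 = 1.36 s.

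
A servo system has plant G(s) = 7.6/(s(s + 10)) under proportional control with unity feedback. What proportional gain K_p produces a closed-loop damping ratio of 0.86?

Closed-loop characteristic equation: s² + 10s + K_p·7.6 = 0.
So ω_n = √(7.6K_p) and 2ζω_n = 10, giving ζ = 10/(2√(7.6K_p)).
Setting ζ = 0.86: √(7.6K_p) = 10/(2·0.86) = 5.814, so K_p = 33.8/7.6 = 4.45.

K_p = 4.45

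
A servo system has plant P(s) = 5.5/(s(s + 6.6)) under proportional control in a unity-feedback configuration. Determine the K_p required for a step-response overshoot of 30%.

From %OS = 100·exp(−πζ/√(1−ζ²)) = 30%, ζ = −ln(0.3)/√(π²+ln²(0.3)) = 0.3579.
Characteristic equation s² + 6.6s + 5.5K_p = 0 gives ζ = 6.6/(2√(5.5K_p)).
Setting ζ = 0.3579: √(5.5K_p) = 6.6/(2·0.3579) = 9.222, so K_p = 85.04/5.5 = 15.5.

K_p = 15.5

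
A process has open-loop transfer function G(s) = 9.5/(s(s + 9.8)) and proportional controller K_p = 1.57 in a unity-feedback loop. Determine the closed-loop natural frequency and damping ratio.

The closed-loop denominator is s(s+9.8) + 1.57·9.5 = s² + 9.8s + 14.92.
Matching s² + 2ζω_n s + ω_n²: ω_n = √14.92 = 3.862 rad/s and 2ζω_n = 9.8, so ζ = 9.8/(2·3.862) = 1.27.

ω_n = 3.86 rad/s, ζ = 1.27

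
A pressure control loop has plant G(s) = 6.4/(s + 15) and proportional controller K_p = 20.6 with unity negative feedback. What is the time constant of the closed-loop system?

τ = 0.00681 s

Closed-loop transfer function: T(s) = K_p·G(s)/(1 + K_p·G(s)) = 131.8/(s + 15 + 131.8) = 131.8/(s + 146.8).
Time constant τ = 1/146.8 = 0.00681 s.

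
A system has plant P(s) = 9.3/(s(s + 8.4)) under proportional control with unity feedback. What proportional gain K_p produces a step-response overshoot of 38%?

From %OS = 100·exp(−πζ/√(1−ζ²)) = 38%, ζ = −ln(0.38)/√(π²+ln²(0.38)) = 0.2943.
Characteristic equation s² + 8.4s + 9.3K_p = 0 gives ζ = 8.4/(2√(9.3K_p)).
Setting ζ = 0.2943: √(9.3K_p) = 8.4/(2·0.2943) = 14.27, so K_p = 203.6/9.3 = 21.9.

K_p = 21.9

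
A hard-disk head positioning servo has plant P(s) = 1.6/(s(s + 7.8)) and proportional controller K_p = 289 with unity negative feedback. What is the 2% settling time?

Closed-loop characteristic equation: s² + 7.8s + 462.4 = 0, so ω_n = 21.5 rad/s and ζ = 7.8/(2·21.5) = 0.1814.
2% settling time T_s ≈ 4/(ζω_n) = 4/3.9 = 1.03 s.

T_s ≈ 1.03 s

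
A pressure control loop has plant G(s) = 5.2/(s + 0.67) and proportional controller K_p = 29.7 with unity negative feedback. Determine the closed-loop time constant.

Closed-loop transfer function: T(s) = K_p·G(s)/(1 + K_p·G(s)) = 154.4/(s + 0.67 + 154.4) = 154.4/(s + 155.1).
Time constant τ = 1/155.1 = 0.00645 s.

τ = 0.00645 s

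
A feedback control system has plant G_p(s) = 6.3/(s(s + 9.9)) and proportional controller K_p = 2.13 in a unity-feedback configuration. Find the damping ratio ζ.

The closed-loop denominator is s(s+9.9) + 2.13·6.3 = s² + 9.9s + 13.42.
Matching s² + 2ζω_n s + ω_n²: ω_n = √13.42 = 3.663 rad/s and 2ζω_n = 9.9, so ζ = 9.9/(2·3.663) = 1.35.

ζ = 1.35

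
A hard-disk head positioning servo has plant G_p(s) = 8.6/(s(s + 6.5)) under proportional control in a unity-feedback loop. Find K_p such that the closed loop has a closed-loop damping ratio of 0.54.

K_p = 4.21

Closed-loop characteristic equation: s² + 6.5s + K_p·8.6 = 0.
So ω_n = √(8.6K_p) and 2ζω_n = 6.5, giving ζ = 6.5/(2√(8.6K_p)).
Setting ζ = 0.54: √(8.6K_p) = 6.5/(2·0.54) = 6.019, so K_p = 36.22/8.6 = 4.21.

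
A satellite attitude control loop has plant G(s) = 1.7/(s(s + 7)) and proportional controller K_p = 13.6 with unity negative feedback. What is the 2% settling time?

The closed-loop denominator s² + 7s + 23.12 gives ω_n = √23.12 = 4.808 and ζ = 7/(2ω_n) = 0.7279.
2% settling time T_s ≈ 4/(ζω_n) = 4/3.5 = 1.14 s.

T_s ≈ 1.14 s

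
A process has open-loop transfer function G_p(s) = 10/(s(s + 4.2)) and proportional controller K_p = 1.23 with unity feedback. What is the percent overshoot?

The closed-loop denominator s² + 4.2s + 12.3 gives ω_n = √12.3 = 3.507 and ζ = 4.2/(2ω_n) = 0.5988.
%OS = 100·exp(−πζ/√(1−ζ²)) = 100·exp(−π·0.5988/√0.6415) = 9.55%.

9.55%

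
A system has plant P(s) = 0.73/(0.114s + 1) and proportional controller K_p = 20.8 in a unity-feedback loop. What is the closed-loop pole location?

Closed loop: T(s) = K_p·P/(1+K_p·P) = 15.18/(0.114s + 1 + 15.18), with pole at s = −(1 + 15.18)/0.114 = −142.

s = -142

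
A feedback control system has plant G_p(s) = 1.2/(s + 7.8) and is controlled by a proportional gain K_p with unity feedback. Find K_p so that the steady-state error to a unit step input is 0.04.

K_p = 156

For a type-0 loop with proportional control, e_ss = 1/(1 + K_p·G_p(0)).
G_p(0) = 0.1538. Require 1/(1 + K_p·0.1538) = 0.04, so 1 + 0.1538·K_p = 25.
K_p = (25 − 1)/0.1538 = 156.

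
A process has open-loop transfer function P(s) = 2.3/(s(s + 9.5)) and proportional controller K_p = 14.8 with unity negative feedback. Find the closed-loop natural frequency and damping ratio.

1 + K_p·P(s) = 0 gives s² + 9.5s + 34.04 = 0.
Matching s² + 2ζω_n s + ω_n²: ω_n = √34.04 = 5.834 rad/s and 2ζω_n = 9.5, so ζ = 9.5/(2·5.834) = 0.814.

ω_n = 5.83 rad/s, ζ = 0.814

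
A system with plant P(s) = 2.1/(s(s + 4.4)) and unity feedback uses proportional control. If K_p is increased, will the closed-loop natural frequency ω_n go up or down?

increase

ω_n = √(2.1·K_p), which grows with K_p.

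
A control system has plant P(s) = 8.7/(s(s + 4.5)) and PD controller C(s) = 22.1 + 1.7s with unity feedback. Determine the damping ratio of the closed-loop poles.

ζ = 0.696

Forward path: (22.1 + 1.7s)·8.7/(s(s+4.5)). The closed-loop characteristic equation is s² + (4.5 + 8.7·1.7)s + 8.7·22.1 = 0.
That is s² + 19.29s + 192.3 = 0, so ω_n = 13.87 rad/s and ζ = 19.29/(2·13.87) = 0.6956.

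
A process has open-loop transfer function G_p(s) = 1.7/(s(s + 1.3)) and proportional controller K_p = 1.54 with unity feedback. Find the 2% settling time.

T_s ≈ 6.15 s

The closed-loop denominator s² + 1.3s + 2.618 gives ω_n = √2.618 = 1.618 and ζ = 1.3/(2ω_n) = 0.4017.
2% settling time T_s ≈ 4/(ζω_n) = 4/0.65 = 6.15 s.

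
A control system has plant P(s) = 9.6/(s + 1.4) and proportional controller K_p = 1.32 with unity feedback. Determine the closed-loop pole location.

s = -14.07

Closed-loop transfer function: T(s) = K_p·P(s)/(1 + K_p·P(s)) = 12.67/(s + 1.4 + 12.67) = 12.67/(s + 14.07).
The closed-loop pole is at s = −14.07.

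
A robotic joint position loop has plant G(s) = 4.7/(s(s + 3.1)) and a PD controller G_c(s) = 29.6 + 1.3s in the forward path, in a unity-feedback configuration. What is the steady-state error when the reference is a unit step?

The open loop G_c(s)G(s) has a pole at the origin (type 1), so the static position error constant is infinite and e_ss = 1/(1+∞) = 0.

0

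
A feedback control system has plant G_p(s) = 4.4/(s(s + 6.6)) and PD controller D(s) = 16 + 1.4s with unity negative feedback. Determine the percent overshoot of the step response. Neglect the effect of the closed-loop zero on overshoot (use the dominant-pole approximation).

Forward path: (16 + 1.4s)·4.4/(s(s+6.6)). The closed-loop characteristic equation is s² + (6.6 + 4.4·1.4)s + 4.4·16 = 0.
That is s² + 12.76s + 70.4 = 0, so ω_n = 8.39 rad/s and ζ = 12.76/(2·8.39) = 0.7604.
%OS = 100·exp(−πζ/√(1−ζ²)) = 2.53%.

2.53%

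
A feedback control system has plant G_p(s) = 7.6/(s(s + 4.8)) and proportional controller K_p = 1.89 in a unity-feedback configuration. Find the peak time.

From 1 + K_pG_p(s) = 0: s² + 4.8s + 14.36 = 0 ⇒ ω_n = 3.79, ζ = 0.6332.
Damped frequency ω_d = ω_n√(1−ζ²) = 2.933 rad/s, so peak time T_p = π/ω_d = 1.07 s.

T_p = 1.07 s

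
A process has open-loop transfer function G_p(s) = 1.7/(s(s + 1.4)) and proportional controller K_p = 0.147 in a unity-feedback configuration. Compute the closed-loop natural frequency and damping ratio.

With unity feedback the closed-loop characteristic equation is s² + 1.4s + 0.147·1.7 = s² + 1.4s + 0.2499 = 0.
Matching s² + 2ζω_n s + ω_n²: ω_n = √0.2499 = 0.4999 rad/s and 2ζω_n = 1.4, so ζ = 1.4/(2·0.4999) = 1.4.

ω_n = 0.5 rad/s, ζ = 1.4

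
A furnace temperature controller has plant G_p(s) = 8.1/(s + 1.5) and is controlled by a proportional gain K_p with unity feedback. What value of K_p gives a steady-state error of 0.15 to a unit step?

K_p = 1.05

The loop is type 0, so e_ss(step) = 1/(1 + K_pos) with K_pos = K_p·G_p(0).
G_p(0) = 5.4. Require 1/(1 + K_p·5.4) = 0.15, so 1 + 5.4·K_p = 6.667.
K_p = (6.667 − 1)/5.4 = 1.05.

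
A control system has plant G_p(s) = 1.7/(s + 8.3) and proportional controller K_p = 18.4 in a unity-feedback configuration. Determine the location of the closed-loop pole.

s = -39.58

Closed-loop transfer function: T(s) = K_p·G_p(s)/(1 + K_p·G_p(s)) = 31.28/(s + 8.3 + 31.28) = 31.28/(s + 39.58).
The closed-loop pole is at s = −39.58.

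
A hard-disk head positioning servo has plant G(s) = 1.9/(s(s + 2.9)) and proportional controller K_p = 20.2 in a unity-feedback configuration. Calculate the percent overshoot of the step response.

The closed-loop denominator s² + 2.9s + 38.38 gives ω_n = √38.38 = 6.195 and ζ = 2.9/(2ω_n) = 0.2341.
%OS = 100·exp(−πζ/√(1−ζ²)) = 100·exp(−π·0.2341/√0.9452) = 46.9%.

46.9%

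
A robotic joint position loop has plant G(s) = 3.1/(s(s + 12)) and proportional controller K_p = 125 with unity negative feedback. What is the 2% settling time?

T_s ≈ 0.667 s

From 1 + K_pG(s) = 0: s² + 12s + 387.5 = 0 ⇒ ω_n = 19.69, ζ = 0.3048.
2% settling time T_s ≈ 4/(ζω_n) = 4/6 = 0.667 s.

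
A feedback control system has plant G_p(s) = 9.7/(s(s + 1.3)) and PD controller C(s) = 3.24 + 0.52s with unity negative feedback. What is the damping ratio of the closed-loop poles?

ζ = 0.566

Forward path: (3.24 + 0.52s)·9.7/(s(s+1.3)). The closed-loop characteristic equation is s² + (1.3 + 9.7·0.52)s + 9.7·3.24 = 0.
That is s² + 6.344s + 31.43 = 0, so ω_n = 5.606 rad/s and ζ = 6.344/(2·5.606) = 0.5658.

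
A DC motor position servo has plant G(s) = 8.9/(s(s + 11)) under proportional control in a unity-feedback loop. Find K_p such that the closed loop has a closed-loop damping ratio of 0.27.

K_p = 46.6

Closed-loop characteristic equation: s² + 11s + K_p·8.9 = 0.
So ω_n = √(8.9K_p) and 2ζω_n = 11, giving ζ = 11/(2√(8.9K_p)).
Setting ζ = 0.27: √(8.9K_p) = 11/(2·0.27) = 20.37, so K_p = 415/8.9 = 46.6.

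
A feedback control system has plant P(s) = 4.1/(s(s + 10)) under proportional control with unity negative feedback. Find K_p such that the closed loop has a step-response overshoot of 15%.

From %OS = 100·exp(−πζ/√(1−ζ²)) = 15%, ζ = −ln(0.15)/√(π²+ln²(0.15)) = 0.5169.
Characteristic equation s² + 10s + 4.1K_p = 0 gives ζ = 10/(2√(4.1K_p)).
Setting ζ = 0.5169: √(4.1K_p) = 10/(2·0.5169) = 9.672, so K_p = 93.56/4.1 = 22.8.

K_p = 22.8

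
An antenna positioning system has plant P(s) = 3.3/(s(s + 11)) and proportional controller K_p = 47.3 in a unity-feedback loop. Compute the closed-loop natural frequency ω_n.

ω_n = 12.5 rad/s

1 + K_p·P(s) = 0 gives s² + 11s + 156.1 = 0.
So ω_n² = 156.1 ⇒ ω_n = 12.49 rad/s, and ζ = 11/(2ω_n) = 0.44.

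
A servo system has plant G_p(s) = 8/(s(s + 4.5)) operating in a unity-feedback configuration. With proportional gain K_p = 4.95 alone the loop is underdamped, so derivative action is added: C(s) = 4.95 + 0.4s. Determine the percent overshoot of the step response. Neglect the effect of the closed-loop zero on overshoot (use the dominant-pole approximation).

Forward path: (4.95 + 0.4s)·8/(s(s+4.5)). The closed-loop characteristic equation is s² + (4.5 + 8·0.4)s + 8·4.95 = 0.
That is s² + 7.7s + 39.6 = 0, so ω_n = 6.293 rad/s and ζ = 7.7/(2·6.293) = 0.6118.
%OS = 100·exp(−πζ/√(1−ζ²)) = 8.8%.

8.8%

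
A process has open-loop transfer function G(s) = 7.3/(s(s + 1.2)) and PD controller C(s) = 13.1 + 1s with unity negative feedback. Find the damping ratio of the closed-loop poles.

ζ = 0.435

Forward path: (13.1 + 1s)·7.3/(s(s+1.2)). The closed-loop characteristic equation is s² + (1.2 + 7.3·1)s + 7.3·13.1 = 0.
That is s² + 8.5s + 95.63 = 0, so ω_n = 9.779 rad/s and ζ = 8.5/(2·9.779) = 0.4346.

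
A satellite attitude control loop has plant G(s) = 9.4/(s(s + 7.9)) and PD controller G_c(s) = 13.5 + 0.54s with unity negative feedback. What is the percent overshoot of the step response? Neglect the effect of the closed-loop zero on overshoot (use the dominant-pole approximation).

Forward path: (13.5 + 0.54s)·9.4/(s(s+7.9)). The closed-loop characteristic equation is s² + (7.9 + 9.4·0.54)s + 9.4·13.5 = 0.
That is s² + 12.98s + 126.9 = 0, so ω_n = 11.26 rad/s and ζ = 12.98/(2·11.26) = 0.5759.
%OS = 100·exp(−πζ/√(1−ζ²)) = 10.9%.

10.9%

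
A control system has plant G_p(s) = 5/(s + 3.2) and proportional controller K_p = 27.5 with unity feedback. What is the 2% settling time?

Closed-loop transfer function: T(s) = K_p·G_p(s)/(1 + K_p·G_p(s)) = 137.5/(s + 3.2 + 137.5) = 137.5/(s + 140.7).
Time constant τ = 1/140.7 = 0.007107 s, so the 2% settling time is about 4τ = 0.0284 s.

T_s ≈ 0.0284 s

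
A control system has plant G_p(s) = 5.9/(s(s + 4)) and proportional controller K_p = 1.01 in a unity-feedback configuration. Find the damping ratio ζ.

The closed-loop denominator is s(s+4) + 1.01·5.9 = s² + 4s + 5.959.
So ω_n² = 5.959 ⇒ ω_n = 2.441 rad/s, and ζ = 4/(2ω_n) = 0.819.

ζ = 0.819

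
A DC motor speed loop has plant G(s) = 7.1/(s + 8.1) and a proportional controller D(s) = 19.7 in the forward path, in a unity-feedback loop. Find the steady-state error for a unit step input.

0.0547

The loop is type 0. Static position error constant K_pos = D(0)·G(0) = 19.7·0.8765 = 17.27.
Steady-state error to a unit step: e_ss = 1/(1+K_pos) = 1/18.27 = 0.0547.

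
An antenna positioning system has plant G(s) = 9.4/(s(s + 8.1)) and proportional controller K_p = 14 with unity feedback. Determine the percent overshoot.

The closed-loop denominator s² + 8.1s + 131.6 gives ω_n = √131.6 = 11.47 and ζ = 8.1/(2ω_n) = 0.353.
%OS = 100·exp(−πζ/√(1−ζ²)) = 100·exp(−π·0.353/√0.8754) = 30.6%.

30.6%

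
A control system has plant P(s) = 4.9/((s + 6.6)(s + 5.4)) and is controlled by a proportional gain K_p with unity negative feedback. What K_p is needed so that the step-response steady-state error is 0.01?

Steady-state error for a unit step on this type-0 loop is 1/(1 + K_p·P(0)).
P(0) = 0.1375. Require 1/(1 + K_p·0.1375) = 0.01, so 1 + 0.1375·K_p = 100.
K_p = (100 − 1)/0.1375 = 720.

K_p = 720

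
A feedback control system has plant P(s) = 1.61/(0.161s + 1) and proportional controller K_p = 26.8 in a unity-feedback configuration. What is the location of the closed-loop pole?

Closed loop: T(s) = K_p·P/(1+K_p·P) = 43.15/(0.161s + 1 + 43.15), with pole at s = −(1 + 43.15)/0.161 = −274.2.

s = -274.2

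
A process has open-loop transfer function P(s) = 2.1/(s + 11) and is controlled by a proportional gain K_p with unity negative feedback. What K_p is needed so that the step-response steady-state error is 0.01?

The loop is type 0, so e_ss(step) = 1/(1 + K_pos) with K_pos = K_p·P(0).
P(0) = 0.1909. Require 1/(1 + K_p·0.1909) = 0.01, so 1 + 0.1909·K_p = 100.
K_p = (100 − 1)/0.1909 = 519.

K_p = 519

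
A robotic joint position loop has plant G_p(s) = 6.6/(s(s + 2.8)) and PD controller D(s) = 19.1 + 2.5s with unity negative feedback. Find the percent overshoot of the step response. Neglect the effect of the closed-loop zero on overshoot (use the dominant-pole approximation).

0.508%

Forward path: (19.1 + 2.5s)·6.6/(s(s+2.8)). The closed-loop characteristic equation is s² + (2.8 + 6.6·2.5)s + 6.6·19.1 = 0.
That is s² + 19.3s + 126.1 = 0, so ω_n = 11.23 rad/s and ζ = 19.3/(2·11.23) = 0.8595.
%OS = 100·exp(−πζ/√(1−ζ²)) = 0.508%.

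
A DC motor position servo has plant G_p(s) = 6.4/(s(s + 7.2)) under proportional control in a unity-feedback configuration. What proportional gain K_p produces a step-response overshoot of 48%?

K_p = 39.1

From %OS = 100·exp(−πζ/√(1−ζ²)) = 48%, ζ = −ln(0.48)/√(π²+ln²(0.48)) = 0.2275.
Characteristic equation s² + 7.2s + 6.4K_p = 0 gives ζ = 7.2/(2√(6.4K_p)).
Setting ζ = 0.2275: √(6.4K_p) = 7.2/(2·0.2275) = 15.82, so K_p = 250.4/6.4 = 39.1.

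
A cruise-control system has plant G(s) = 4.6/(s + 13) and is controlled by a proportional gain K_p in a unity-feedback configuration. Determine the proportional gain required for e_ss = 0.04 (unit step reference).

The loop is type 0, so e_ss(step) = 1/(1 + K_pos) with K_pos = K_p·G(0).
G(0) = 0.3538. Require 1/(1 + K_p·0.3538) = 0.04, so 1 + 0.3538·K_p = 25.
K_p = (25 − 1)/0.3538 = 67.8.

K_p = 67.8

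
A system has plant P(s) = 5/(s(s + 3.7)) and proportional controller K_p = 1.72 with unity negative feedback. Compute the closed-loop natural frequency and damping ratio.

ω_n = 2.93 rad/s, ζ = 0.631

1 + K_p·P(s) = 0 gives s² + 3.7s + 8.6 = 0.
So ω_n² = 8.6 ⇒ ω_n = 2.933 rad/s, and ζ = 3.7/(2ω_n) = 0.631.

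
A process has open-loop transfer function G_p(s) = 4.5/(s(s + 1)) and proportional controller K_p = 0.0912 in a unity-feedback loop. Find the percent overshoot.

1.98%

Closed-loop characteristic equation: s² + 1s + 0.4104 = 0, so ω_n = 0.6406 rad/s and ζ = 1/(2·0.6406) = 0.7805.
%OS = 100·exp(−πζ/√(1−ζ²)) = 100·exp(−π·0.7805/√0.3908) = 1.98%.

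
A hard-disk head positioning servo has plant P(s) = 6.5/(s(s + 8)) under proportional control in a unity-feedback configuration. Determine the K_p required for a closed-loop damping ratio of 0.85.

Closed-loop characteristic equation: s² + 8s + K_p·6.5 = 0.
So ω_n = √(6.5K_p) and 2ζω_n = 8, giving ζ = 8/(2√(6.5K_p)).
Setting ζ = 0.85: √(6.5K_p) = 8/(2·0.85) = 4.706, so K_p = 22.15/6.5 = 3.41.

K_p = 3.41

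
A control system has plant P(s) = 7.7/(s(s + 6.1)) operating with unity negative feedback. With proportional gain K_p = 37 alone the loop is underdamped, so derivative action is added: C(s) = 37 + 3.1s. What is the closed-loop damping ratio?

Forward path: (37 + 3.1s)·7.7/(s(s+6.1)). The closed-loop characteristic equation is s² + (6.1 + 7.7·3.1)s + 7.7·37 = 0.
That is s² + 29.97s + 284.9 = 0, so ω_n = 16.88 rad/s and ζ = 29.97/(2·16.88) = 0.8878.

ζ = 0.888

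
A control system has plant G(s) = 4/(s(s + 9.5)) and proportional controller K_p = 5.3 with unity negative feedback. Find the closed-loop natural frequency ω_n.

ω_n = 4.6 rad/s

1 + K_p·G(s) = 0 gives s² + 9.5s + 21.2 = 0.
So ω_n² = 21.2 ⇒ ω_n = 4.604 rad/s, and ζ = 9.5/(2ω_n) = 1.03.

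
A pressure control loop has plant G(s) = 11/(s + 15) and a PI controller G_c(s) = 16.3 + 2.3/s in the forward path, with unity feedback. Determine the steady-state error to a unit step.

0

The open loop G_c(s)G(s) has a pole at the origin (type 1), so the static position error constant is infinite and e_ss = 1/(1+∞) = 0.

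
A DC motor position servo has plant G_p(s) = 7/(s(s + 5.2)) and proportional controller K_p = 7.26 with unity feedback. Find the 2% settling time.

T_s ≈ 1.54 s

The closed-loop denominator s² + 5.2s + 50.82 gives ω_n = √50.82 = 7.129 and ζ = 5.2/(2ω_n) = 0.3647.
2% settling time T_s ≈ 4/(ζω_n) = 4/2.6 = 1.54 s.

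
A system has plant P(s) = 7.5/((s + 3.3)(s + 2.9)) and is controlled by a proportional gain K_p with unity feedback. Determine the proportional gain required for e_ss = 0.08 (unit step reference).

K_p = 14.7

The loop is type 0, so e_ss(step) = 1/(1 + K_pos) with K_pos = K_p·P(0).
P(0) = 0.7837. Require 1/(1 + K_p·0.7837) = 0.08, so 1 + 0.7837·K_p = 12.5.
K_p = (12.5 − 1)/0.7837 = 14.7.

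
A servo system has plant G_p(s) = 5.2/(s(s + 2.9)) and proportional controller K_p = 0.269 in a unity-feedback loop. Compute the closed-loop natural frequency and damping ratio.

ω_n = 1.18 rad/s, ζ = 1.23

The closed-loop denominator is s(s+2.9) + 0.269·5.2 = s² + 2.9s + 1.399.
Matching s² + 2ζω_n s + ω_n²: ω_n = √1.399 = 1.183 rad/s and 2ζω_n = 2.9, so ζ = 2.9/(2·1.183) = 1.23.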